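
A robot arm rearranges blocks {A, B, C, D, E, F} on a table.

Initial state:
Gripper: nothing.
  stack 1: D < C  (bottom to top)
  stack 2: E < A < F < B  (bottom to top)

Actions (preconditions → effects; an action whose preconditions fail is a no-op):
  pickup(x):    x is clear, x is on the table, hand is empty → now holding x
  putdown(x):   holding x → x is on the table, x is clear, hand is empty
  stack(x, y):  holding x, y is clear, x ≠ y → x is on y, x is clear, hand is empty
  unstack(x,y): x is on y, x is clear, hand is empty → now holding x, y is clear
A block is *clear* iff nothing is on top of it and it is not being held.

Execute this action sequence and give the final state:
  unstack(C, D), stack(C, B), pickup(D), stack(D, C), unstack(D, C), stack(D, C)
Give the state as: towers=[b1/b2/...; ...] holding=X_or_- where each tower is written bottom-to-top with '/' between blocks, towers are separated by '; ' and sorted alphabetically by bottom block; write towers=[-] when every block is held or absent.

towers=[E/A/F/B/C/D] holding=-

step 1 (unstack(C, D)): towers=[D; E/A/F/B] holding=C
step 2 (stack(C, B)): towers=[D; E/A/F/B/C] holding=-
step 3 (pickup(D)): towers=[E/A/F/B/C] holding=D
step 4 (stack(D, C)): towers=[E/A/F/B/C/D] holding=-
step 5 (unstack(D, C)): towers=[E/A/F/B/C] holding=D
step 6 (stack(D, C)): towers=[E/A/F/B/C/D] holding=-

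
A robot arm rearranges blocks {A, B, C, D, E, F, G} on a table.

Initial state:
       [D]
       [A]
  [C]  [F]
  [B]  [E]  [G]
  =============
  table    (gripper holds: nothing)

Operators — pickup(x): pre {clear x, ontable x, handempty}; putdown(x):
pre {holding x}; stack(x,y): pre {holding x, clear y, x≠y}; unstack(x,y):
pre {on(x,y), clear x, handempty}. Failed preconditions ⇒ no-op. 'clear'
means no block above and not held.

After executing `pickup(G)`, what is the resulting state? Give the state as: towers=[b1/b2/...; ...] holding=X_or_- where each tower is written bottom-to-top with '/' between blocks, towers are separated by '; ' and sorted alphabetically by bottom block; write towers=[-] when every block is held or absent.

before: towers=[B/C; E/F/A/D; G] holding=-
pre[pickup(G)]: clear(G) yes, ontable(G) yes, handempty yes
all met → apply pickup(G)
after:  towers=[B/C; E/F/A/D] holding=G

towers=[B/C; E/F/A/D] holding=G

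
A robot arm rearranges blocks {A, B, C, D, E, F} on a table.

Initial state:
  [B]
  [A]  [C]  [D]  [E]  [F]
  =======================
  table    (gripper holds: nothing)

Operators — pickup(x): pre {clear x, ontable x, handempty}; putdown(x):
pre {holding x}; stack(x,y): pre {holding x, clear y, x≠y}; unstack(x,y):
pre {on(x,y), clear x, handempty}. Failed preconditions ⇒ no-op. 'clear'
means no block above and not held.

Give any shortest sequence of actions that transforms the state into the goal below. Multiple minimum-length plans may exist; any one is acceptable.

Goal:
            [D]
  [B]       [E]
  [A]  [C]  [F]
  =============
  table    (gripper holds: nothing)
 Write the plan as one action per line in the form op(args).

pickup(E)
stack(E, F)
pickup(D)
stack(D, E)

step 1 (pickup(E)): towers=[A/B; C; D; F] holding=E
step 2 (stack(E, F)): towers=[A/B; C; D; F/E] holding=-
step 3 (pickup(D)): towers=[A/B; C; F/E] holding=D
step 4 (stack(D, E)): towers=[A/B; C; F/E/D] holding=-
goal check: towers=[A/B; C; F/E/D] holding=- — reached (length 4, optimal by BFS)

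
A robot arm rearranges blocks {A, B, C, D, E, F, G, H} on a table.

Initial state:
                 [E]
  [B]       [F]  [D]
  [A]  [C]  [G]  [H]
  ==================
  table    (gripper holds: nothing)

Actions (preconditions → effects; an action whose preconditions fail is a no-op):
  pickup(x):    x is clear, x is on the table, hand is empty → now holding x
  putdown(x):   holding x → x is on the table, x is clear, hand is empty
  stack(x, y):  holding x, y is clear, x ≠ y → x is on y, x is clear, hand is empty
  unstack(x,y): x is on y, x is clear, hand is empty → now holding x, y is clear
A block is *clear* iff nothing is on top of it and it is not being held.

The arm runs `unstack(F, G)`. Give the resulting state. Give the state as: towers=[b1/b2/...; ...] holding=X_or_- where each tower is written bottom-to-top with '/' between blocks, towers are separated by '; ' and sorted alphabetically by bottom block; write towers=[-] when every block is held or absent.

before: towers=[A/B; C; G/F; H/D/E] holding=-
pre[unstack(F, G)]: on(F,G) ok, clear(F) ok, handempty ok
all met → apply unstack(F, G)
after:  towers=[A/B; C; G; H/D/E] holding=F

towers=[A/B; C; G; H/D/E] holding=F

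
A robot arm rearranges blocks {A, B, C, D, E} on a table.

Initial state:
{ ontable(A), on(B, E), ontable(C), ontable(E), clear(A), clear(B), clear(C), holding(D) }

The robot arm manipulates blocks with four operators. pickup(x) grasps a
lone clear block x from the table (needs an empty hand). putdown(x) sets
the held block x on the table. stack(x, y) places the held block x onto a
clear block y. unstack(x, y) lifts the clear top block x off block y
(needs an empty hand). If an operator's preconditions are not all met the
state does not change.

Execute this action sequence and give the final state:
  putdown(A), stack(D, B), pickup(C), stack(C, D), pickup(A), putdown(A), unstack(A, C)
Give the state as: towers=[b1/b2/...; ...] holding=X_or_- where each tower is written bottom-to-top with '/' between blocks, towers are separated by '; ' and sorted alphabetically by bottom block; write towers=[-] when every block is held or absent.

step 1 (putdown(A)) [no-op]: towers=[A; C; E/B] holding=D
step 2 (stack(D, B)): towers=[A; C; E/B/D] holding=-
step 3 (pickup(C)): towers=[A; E/B/D] holding=C
step 4 (stack(C, D)): towers=[A; E/B/D/C] holding=-
step 5 (pickup(A)): towers=[E/B/D/C] holding=A
step 6 (putdown(A)): towers=[A; E/B/D/C] holding=-
step 7 (unstack(A, C)) [no-op]: towers=[A; E/B/D/C] holding=-

towers=[A; E/B/D/C] holding=-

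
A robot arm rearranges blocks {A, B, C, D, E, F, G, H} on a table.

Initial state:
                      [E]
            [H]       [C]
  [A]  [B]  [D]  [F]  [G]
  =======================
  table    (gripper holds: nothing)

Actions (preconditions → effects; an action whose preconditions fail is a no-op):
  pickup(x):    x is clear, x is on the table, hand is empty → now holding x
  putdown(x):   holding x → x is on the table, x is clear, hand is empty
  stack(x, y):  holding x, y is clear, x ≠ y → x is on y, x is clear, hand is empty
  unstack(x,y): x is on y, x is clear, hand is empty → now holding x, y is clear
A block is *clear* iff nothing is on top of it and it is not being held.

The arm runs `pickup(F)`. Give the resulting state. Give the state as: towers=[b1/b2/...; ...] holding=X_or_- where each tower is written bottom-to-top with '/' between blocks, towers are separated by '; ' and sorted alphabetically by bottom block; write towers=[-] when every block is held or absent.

towers=[A; B; D/H; G/C/E] holding=F

before: towers=[A; B; D/H; F; G/C/E] holding=-
pre[pickup(F)]: clear(F) ✓, ontable(F) ✓, handempty ✓
all met → apply pickup(F)
after:  towers=[A; B; D/H; G/C/E] holding=F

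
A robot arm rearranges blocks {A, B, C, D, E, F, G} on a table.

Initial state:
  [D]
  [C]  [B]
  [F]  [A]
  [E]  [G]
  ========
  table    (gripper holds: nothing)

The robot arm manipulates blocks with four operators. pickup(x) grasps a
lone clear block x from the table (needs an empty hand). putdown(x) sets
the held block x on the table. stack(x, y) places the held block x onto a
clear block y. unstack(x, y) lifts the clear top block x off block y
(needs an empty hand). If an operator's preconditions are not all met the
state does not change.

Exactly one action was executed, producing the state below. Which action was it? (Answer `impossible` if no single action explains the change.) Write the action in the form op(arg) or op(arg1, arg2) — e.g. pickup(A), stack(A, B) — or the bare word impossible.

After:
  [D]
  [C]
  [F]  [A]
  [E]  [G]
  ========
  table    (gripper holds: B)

target: towers=[E/F/C/D; G/A] holding=B
     unstack(B, A) → towers=[E/F/C/D; G/A] holding=B  ← match
     unstack(D, C) → towers=[E/F/C; G/A/B] holding=D

unstack(B, A)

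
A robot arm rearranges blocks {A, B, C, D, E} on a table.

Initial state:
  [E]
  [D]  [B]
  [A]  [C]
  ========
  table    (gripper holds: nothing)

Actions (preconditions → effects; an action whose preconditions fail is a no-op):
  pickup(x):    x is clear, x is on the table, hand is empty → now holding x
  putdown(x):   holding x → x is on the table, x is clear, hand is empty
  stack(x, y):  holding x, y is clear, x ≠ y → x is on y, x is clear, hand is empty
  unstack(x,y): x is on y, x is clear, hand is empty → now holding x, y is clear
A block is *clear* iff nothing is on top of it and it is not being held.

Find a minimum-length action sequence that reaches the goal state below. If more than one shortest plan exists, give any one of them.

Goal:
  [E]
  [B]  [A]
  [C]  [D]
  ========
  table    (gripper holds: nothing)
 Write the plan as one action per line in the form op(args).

step 1 (unstack(E, D)): towers=[A/D; C/B] holding=E
step 2 (stack(E, B)): towers=[A/D; C/B/E] holding=-
step 3 (unstack(D, A)): towers=[A; C/B/E] holding=D
step 4 (putdown(D)): towers=[A; C/B/E; D] holding=-
step 5 (pickup(A)): towers=[C/B/E; D] holding=A
step 6 (stack(A, D)): towers=[C/B/E; D/A] holding=-
goal check: towers=[C/B/E; D/A] holding=- — reached (length 6, optimal by BFS)

unstack(E, D)
stack(E, B)
unstack(D, A)
putdown(D)
pickup(A)
stack(A, D)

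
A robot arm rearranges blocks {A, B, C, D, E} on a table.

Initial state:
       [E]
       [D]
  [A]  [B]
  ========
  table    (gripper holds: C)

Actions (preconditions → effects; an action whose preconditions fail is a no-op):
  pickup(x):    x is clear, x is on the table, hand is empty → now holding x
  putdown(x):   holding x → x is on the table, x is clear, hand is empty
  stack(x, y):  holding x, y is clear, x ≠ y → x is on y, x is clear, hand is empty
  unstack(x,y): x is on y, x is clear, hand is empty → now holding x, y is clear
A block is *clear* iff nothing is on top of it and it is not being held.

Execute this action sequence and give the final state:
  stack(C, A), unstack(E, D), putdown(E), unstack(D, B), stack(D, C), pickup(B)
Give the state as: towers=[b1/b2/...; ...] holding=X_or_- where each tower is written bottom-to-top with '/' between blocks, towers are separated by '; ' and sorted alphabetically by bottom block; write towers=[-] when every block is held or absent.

towers=[A/C/D; E] holding=B

step 1 (stack(C, A)): towers=[A/C; B/D/E] holding=-
step 2 (unstack(E, D)): towers=[A/C; B/D] holding=E
step 3 (putdown(E)): towers=[A/C; B/D; E] holding=-
step 4 (unstack(D, B)): towers=[A/C; B; E] holding=D
step 5 (stack(D, C)): towers=[A/C/D; B; E] holding=-
step 6 (pickup(B)): towers=[A/C/D; E] holding=B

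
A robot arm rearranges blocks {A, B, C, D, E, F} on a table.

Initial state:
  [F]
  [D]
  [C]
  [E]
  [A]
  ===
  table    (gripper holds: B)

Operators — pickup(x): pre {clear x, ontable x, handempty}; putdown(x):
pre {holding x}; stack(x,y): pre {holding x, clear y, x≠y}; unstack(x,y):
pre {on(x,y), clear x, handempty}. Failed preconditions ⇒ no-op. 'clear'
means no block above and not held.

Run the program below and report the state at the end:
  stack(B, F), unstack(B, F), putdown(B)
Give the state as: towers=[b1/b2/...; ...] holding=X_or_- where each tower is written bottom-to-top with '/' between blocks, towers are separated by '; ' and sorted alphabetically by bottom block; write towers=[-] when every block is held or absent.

step 1 (stack(B, F)): towers=[A/E/C/D/F/B] holding=-
step 2 (unstack(B, F)): towers=[A/E/C/D/F] holding=B
step 3 (putdown(B)): towers=[A/E/C/D/F; B] holding=-

towers=[A/E/C/D/F; B] holding=-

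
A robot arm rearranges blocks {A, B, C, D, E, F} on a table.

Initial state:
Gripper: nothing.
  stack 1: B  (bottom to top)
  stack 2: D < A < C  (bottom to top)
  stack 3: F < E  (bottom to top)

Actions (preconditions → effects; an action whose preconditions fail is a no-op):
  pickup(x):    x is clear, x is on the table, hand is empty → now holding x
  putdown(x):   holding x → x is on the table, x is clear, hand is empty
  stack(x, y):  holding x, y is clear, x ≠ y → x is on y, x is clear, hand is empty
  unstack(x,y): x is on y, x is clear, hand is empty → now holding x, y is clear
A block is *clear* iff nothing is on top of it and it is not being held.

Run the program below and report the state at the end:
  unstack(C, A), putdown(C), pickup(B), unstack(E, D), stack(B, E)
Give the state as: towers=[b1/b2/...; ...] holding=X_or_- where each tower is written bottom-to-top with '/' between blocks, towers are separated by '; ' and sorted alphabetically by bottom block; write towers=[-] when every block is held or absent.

step 1 (unstack(C, A)): towers=[B; D/A; F/E] holding=C
step 2 (putdown(C)): towers=[B; C; D/A; F/E] holding=-
step 3 (pickup(B)): towers=[C; D/A; F/E] holding=B
step 4 (unstack(E, D)) [no-op]: towers=[C; D/A; F/E] holding=B
step 5 (stack(B, E)): towers=[C; D/A; F/E/B] holding=-

towers=[C; D/A; F/E/B] holding=-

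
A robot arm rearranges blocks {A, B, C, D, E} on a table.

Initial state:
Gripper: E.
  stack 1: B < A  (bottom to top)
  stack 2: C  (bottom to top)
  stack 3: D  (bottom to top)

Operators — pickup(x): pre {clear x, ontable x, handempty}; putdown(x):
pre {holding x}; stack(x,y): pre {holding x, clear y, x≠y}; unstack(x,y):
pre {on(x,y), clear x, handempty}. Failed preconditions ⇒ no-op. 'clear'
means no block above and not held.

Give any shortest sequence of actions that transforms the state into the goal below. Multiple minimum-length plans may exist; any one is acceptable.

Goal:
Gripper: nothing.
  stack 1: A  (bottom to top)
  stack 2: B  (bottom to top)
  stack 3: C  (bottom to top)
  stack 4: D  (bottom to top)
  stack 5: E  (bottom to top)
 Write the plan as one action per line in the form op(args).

step 1 (putdown(E)): towers=[B/A; C; D; E] holding=-
step 2 (unstack(A, B)): towers=[B; C; D; E] holding=A
step 3 (putdown(A)): towers=[A; B; C; D; E] holding=-
goal check: towers=[A; B; C; D; E] holding=- — reached (length 3, optimal by BFS)

putdown(E)
unstack(A, B)
putdown(A)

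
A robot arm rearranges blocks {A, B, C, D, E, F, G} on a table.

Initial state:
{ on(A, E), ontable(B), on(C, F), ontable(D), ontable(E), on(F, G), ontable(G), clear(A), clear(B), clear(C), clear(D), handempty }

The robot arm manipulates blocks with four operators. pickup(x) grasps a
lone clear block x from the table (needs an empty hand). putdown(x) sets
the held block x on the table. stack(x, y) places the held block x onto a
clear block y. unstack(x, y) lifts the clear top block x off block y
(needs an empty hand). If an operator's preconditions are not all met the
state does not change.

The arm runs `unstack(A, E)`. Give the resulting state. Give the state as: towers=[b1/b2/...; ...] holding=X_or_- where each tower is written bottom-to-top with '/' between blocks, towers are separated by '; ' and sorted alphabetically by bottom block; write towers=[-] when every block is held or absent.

towers=[B; D; E; G/F/C] holding=A

before: towers=[B; D; E/A; G/F/C] holding=-
pre[unstack(A, E)]: on(A,E) ok, clear(A) ok, handempty ok
all met → apply unstack(A, E)
after:  towers=[B; D; E; G/F/C] holding=A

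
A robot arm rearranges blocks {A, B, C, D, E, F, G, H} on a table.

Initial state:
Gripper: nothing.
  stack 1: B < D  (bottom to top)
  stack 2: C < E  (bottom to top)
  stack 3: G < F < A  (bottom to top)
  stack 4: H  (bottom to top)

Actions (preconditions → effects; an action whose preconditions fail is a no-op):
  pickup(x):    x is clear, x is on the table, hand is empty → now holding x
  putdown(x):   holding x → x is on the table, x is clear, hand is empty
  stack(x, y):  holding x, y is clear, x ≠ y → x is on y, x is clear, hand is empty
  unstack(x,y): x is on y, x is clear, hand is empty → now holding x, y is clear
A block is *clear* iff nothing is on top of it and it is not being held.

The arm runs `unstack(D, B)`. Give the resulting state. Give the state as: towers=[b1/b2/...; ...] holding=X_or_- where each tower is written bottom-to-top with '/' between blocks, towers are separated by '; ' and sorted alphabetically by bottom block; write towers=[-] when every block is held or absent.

towers=[B; C/E; G/F/A; H] holding=D

before: towers=[B/D; C/E; G/F/A; H] holding=-
pre[unstack(D, B)]: on(D,B) ✓, clear(D) ✓, handempty ✓
all met → apply unstack(D, B)
after:  towers=[B; C/E; G/F/A; H] holding=D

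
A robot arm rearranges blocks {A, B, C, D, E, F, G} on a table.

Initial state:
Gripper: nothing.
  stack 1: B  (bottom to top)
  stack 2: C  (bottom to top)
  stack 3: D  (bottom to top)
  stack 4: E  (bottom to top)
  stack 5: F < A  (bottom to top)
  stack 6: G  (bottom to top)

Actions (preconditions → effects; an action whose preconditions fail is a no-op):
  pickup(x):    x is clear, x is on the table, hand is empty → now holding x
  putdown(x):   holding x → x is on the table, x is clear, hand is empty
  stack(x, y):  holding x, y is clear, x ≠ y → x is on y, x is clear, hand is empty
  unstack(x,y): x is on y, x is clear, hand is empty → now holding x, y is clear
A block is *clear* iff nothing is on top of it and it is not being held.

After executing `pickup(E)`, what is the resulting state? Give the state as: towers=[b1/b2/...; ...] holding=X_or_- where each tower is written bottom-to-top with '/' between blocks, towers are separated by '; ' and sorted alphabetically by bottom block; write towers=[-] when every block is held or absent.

towers=[B; C; D; F/A; G] holding=E

before: towers=[B; C; D; E; F/A; G] holding=-
pre[pickup(E)]: clear(E) yes, ontable(E) yes, handempty yes
all met → apply pickup(E)
after:  towers=[B; C; D; F/A; G] holding=E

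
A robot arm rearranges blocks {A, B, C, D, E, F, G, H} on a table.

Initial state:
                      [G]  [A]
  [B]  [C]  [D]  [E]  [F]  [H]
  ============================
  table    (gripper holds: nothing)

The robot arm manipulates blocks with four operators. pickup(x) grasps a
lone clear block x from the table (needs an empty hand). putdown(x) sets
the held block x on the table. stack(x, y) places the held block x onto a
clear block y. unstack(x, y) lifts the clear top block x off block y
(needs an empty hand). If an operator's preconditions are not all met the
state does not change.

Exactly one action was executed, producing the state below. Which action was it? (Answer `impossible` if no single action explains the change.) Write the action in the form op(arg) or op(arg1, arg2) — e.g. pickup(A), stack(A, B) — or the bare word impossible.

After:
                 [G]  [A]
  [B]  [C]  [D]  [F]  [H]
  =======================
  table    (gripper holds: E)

pickup(E)

target: towers=[B; C; D; F/G; H/A] holding=E
     unstack(G, F) → towers=[B; C; D; E; F; H/A] holding=G
     unstack(A, H) → towers=[B; C; D; E; F/G; H] holding=A
         pickup(E) → towers=[B; C; D; F/G; H/A] holding=E  ← match
         pickup(B) → towers=[C; D; E; F/G; H/A] holding=B
         pickup(D) → towers=[B; C; E; F/G; H/A] holding=D
         pickup(C) → towers=[B; D; E; F/G; H/A] holding=C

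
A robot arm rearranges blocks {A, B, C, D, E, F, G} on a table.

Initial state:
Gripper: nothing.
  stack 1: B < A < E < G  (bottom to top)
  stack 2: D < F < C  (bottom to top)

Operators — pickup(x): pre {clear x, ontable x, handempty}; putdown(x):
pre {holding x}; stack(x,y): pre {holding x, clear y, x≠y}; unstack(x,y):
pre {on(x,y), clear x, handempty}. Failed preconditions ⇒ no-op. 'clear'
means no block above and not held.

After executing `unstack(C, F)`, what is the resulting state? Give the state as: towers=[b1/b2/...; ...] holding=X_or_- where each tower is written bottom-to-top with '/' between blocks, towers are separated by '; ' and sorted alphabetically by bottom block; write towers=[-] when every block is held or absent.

before: towers=[B/A/E/G; D/F/C] holding=-
pre[unstack(C, F)]: on(C,F) ✓, clear(C) ✓, handempty ✓
all met → apply unstack(C, F)
after:  towers=[B/A/E/G; D/F] holding=C

towers=[B/A/E/G; D/F] holding=C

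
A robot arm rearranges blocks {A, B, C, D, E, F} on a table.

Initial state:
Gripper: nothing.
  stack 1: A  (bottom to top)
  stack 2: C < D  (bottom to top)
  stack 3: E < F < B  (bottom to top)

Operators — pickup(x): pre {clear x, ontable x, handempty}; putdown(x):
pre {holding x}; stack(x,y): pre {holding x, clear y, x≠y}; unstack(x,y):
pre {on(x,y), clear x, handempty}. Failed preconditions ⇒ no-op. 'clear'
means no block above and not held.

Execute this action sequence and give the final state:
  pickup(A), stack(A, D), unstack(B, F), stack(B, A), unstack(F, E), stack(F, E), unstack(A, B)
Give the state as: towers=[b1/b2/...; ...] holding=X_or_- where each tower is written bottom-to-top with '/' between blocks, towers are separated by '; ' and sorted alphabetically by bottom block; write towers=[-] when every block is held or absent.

towers=[C/D/A/B; E/F] holding=-

step 1 (pickup(A)): towers=[C/D; E/F/B] holding=A
step 2 (stack(A, D)): towers=[C/D/A; E/F/B] holding=-
step 3 (unstack(B, F)): towers=[C/D/A; E/F] holding=B
step 4 (stack(B, A)): towers=[C/D/A/B; E/F] holding=-
step 5 (unstack(F, E)): towers=[C/D/A/B; E] holding=F
step 6 (stack(F, E)): towers=[C/D/A/B; E/F] holding=-
step 7 (unstack(A, B)) [no-op]: towers=[C/D/A/B; E/F] holding=-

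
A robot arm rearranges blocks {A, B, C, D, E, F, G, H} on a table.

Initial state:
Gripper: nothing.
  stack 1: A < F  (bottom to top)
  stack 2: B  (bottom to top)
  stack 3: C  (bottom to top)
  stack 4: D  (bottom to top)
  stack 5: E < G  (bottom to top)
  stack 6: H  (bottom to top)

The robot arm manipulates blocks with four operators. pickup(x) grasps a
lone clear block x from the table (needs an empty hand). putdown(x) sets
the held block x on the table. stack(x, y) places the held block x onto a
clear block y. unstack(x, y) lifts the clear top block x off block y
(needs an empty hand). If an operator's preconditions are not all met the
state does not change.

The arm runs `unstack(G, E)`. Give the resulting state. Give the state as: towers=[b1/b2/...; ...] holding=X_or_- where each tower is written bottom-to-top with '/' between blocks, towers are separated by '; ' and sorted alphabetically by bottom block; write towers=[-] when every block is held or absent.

before: towers=[A/F; B; C; D; E/G; H] holding=-
pre[unstack(G, E)]: on(G,E) yes, clear(G) yes, handempty yes
all met → apply unstack(G, E)
after:  towers=[A/F; B; C; D; E; H] holding=G

towers=[A/F; B; C; D; E; H] holding=G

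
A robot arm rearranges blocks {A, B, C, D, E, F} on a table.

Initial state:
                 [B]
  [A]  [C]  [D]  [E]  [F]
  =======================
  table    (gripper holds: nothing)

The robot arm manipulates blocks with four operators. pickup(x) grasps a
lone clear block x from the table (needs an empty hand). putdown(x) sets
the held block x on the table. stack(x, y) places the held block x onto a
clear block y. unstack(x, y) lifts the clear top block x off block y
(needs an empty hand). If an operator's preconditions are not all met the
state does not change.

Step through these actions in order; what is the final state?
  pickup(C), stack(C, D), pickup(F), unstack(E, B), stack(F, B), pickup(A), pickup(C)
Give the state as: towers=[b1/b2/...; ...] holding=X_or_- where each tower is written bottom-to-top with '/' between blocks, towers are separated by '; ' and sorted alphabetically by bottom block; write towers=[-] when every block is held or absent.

towers=[D/C; E/B/F] holding=A

step 1 (pickup(C)): towers=[A; D; E/B; F] holding=C
step 2 (stack(C, D)): towers=[A; D/C; E/B; F] holding=-
step 3 (pickup(F)): towers=[A; D/C; E/B] holding=F
step 4 (unstack(E, B)) [no-op]: towers=[A; D/C; E/B] holding=F
step 5 (stack(F, B)): towers=[A; D/C; E/B/F] holding=-
step 6 (pickup(A)): towers=[D/C; E/B/F] holding=A
step 7 (pickup(C)) [no-op]: towers=[D/C; E/B/F] holding=A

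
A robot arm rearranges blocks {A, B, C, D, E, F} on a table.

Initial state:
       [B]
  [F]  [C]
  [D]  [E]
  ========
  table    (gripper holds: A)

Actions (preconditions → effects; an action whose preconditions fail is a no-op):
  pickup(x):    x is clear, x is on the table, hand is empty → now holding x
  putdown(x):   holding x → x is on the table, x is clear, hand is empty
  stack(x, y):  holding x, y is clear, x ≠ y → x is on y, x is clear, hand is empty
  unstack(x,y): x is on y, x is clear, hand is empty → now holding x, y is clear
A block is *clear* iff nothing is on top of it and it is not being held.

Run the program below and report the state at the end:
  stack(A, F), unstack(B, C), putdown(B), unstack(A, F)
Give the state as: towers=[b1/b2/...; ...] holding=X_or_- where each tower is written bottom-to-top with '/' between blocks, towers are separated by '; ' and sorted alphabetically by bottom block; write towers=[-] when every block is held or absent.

towers=[B; D/F; E/C] holding=A

step 1 (stack(A, F)): towers=[D/F/A; E/C/B] holding=-
step 2 (unstack(B, C)): towers=[D/F/A; E/C] holding=B
step 3 (putdown(B)): towers=[B; D/F/A; E/C] holding=-
step 4 (unstack(A, F)): towers=[B; D/F; E/C] holding=A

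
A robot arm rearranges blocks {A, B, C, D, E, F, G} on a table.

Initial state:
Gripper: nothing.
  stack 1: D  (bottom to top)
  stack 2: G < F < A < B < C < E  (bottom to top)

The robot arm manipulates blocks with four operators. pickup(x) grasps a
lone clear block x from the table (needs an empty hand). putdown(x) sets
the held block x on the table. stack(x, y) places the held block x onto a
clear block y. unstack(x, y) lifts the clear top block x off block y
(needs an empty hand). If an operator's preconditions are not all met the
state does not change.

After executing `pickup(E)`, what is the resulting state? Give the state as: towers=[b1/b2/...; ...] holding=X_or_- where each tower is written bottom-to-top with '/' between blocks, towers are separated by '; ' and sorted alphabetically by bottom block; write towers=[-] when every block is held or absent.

towers=[D; G/F/A/B/C/E] holding=-

before: towers=[D; G/F/A/B/C/E] holding=-
pre[pickup(E)]: clear(E) ✓, ontable(E) ✗, handempty ✓
ontable(E) unmet → pickup(E) is a no-op
after:  towers=[D; G/F/A/B/C/E] holding=-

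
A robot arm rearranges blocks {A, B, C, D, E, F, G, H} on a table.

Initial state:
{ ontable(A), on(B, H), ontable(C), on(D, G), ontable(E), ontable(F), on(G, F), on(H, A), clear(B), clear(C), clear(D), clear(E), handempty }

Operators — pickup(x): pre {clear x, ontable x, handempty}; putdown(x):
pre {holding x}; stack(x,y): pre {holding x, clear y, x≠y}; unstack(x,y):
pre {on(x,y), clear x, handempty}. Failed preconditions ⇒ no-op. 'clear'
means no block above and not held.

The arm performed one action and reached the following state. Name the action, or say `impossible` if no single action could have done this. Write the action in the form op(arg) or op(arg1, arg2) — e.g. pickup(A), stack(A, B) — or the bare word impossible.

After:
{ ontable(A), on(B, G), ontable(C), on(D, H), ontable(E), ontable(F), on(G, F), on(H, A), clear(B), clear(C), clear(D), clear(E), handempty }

target: towers=[A/H/D; C; E; F/G/B] holding=-
         pickup(E) → towers=[A/H/B; C; F/G/D] holding=E
     unstack(B, H) → towers=[A/H; C; E; F/G/D] holding=B
     unstack(D, G) → towers=[A/H/B; C; E; F/G] holding=D
         pickup(C) → towers=[A/H/B; E; F/G/D] holding=C
none of the 4 applicable actions match → impossible

impossible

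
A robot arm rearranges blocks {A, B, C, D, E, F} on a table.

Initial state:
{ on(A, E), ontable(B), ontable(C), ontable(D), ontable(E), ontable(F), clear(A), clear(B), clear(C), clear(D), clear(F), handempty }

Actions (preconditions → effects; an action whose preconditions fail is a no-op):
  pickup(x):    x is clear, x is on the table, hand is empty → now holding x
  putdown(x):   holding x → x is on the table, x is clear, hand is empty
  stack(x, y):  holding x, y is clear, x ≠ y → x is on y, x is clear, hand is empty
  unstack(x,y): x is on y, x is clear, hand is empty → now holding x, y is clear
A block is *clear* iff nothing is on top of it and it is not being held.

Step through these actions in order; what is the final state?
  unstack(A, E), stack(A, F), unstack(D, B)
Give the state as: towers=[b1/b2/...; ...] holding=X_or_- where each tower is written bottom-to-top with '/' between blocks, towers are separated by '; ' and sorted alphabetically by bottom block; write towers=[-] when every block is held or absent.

step 1 (unstack(A, E)): towers=[B; C; D; E; F] holding=A
step 2 (stack(A, F)): towers=[B; C; D; E; F/A] holding=-
step 3 (unstack(D, B)) [no-op]: towers=[B; C; D; E; F/A] holding=-

towers=[B; C; D; E; F/A] holding=-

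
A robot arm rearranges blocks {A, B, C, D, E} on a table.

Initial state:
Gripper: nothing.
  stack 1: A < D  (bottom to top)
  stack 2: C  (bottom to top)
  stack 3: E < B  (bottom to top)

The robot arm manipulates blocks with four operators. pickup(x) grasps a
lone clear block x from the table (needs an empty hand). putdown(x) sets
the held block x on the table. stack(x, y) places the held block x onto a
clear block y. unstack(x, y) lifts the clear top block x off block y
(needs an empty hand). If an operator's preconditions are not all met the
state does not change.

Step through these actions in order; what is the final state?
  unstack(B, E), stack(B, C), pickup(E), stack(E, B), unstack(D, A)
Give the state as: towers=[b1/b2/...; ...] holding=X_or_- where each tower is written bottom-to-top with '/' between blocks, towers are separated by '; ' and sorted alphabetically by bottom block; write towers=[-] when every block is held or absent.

towers=[A; C/B/E] holding=D

step 1 (unstack(B, E)): towers=[A/D; C; E] holding=B
step 2 (stack(B, C)): towers=[A/D; C/B; E] holding=-
step 3 (pickup(E)): towers=[A/D; C/B] holding=E
step 4 (stack(E, B)): towers=[A/D; C/B/E] holding=-
step 5 (unstack(D, A)): towers=[A; C/B/E] holding=D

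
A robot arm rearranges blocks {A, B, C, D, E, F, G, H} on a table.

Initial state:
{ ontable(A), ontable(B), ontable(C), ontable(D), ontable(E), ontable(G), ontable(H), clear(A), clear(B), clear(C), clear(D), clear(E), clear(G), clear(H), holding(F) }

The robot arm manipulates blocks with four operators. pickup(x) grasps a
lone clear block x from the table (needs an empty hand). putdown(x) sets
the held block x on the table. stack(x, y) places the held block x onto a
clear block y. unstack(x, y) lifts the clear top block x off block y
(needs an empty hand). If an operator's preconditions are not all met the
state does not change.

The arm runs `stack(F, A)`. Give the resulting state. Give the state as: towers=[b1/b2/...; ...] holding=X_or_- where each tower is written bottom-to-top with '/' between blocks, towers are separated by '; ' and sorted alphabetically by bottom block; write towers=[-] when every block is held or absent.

towers=[A/F; B; C; D; E; G; H] holding=-

before: towers=[A; B; C; D; E; G; H] holding=F
pre[stack(F, A)]: holding(F) ✓, clear(A) ✓, F≠A ✓
all met → apply stack(F, A)
after:  towers=[A/F; B; C; D; E; G; H] holding=-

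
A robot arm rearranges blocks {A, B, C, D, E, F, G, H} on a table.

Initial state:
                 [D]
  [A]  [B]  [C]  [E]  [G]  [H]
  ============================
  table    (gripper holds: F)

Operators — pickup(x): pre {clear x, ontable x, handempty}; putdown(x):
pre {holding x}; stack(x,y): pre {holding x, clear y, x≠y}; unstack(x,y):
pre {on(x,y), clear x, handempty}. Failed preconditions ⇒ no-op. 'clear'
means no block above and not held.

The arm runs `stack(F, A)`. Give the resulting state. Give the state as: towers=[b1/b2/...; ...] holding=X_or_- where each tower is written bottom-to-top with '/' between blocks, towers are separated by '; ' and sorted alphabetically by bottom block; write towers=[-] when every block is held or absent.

towers=[A/F; B; C; E/D; G; H] holding=-

before: towers=[A; B; C; E/D; G; H] holding=F
pre[stack(F, A)]: holding(F) yes, clear(A) yes, F≠A yes
all met → apply stack(F, A)
after:  towers=[A/F; B; C; E/D; G; H] holding=-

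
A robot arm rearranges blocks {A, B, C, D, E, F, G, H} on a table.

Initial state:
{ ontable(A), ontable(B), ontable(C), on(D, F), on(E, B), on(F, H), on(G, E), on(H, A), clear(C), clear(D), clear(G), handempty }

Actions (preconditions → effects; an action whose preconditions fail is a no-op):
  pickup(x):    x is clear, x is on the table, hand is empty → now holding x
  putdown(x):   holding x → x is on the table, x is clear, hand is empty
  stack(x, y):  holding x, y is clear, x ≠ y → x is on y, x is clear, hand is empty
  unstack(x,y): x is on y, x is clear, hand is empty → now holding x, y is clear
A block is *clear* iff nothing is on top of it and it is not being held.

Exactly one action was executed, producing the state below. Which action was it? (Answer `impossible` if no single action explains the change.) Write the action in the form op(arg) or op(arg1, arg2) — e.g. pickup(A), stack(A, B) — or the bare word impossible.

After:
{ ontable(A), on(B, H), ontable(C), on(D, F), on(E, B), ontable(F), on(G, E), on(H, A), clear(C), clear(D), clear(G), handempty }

impossible

target: towers=[A/H/B/E/G; C; F/D] holding=-
     unstack(G, E) → towers=[A/H/F/D; B/E; C] holding=G
     unstack(D, F) → towers=[A/H/F; B/E/G; C] holding=D
         pickup(C) → towers=[A/H/F/D; B/E/G] holding=C
none of the 3 applicable actions match → impossible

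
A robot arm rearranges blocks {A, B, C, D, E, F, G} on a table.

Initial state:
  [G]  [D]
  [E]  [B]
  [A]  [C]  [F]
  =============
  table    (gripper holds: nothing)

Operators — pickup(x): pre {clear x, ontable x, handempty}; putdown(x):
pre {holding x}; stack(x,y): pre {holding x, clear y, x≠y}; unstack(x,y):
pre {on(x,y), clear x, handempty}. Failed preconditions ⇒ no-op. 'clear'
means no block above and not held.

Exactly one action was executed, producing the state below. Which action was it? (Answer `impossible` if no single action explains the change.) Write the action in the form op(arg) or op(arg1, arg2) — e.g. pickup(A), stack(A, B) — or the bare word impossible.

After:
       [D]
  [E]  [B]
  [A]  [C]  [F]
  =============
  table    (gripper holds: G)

target: towers=[A/E; C/B/D; F] holding=G
         pickup(F) → towers=[A/E/G; C/B/D] holding=F
     unstack(G, E) → towers=[A/E; C/B/D; F] holding=G  ← match
     unstack(D, B) → towers=[A/E/G; C/B; F] holding=D

unstack(G, E)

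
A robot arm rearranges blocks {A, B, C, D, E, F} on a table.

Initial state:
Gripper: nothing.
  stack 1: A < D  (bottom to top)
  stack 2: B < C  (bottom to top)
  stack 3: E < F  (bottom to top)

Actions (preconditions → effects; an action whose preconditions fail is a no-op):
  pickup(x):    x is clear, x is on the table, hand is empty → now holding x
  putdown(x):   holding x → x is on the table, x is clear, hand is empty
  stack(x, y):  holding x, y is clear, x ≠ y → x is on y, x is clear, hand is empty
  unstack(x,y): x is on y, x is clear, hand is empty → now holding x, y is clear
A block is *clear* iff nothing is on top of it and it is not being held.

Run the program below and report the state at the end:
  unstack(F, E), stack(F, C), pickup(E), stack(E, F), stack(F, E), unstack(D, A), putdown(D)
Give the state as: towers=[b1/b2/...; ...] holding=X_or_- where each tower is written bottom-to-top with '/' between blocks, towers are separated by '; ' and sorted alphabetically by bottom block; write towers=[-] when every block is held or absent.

step 1 (unstack(F, E)): towers=[A/D; B/C; E] holding=F
step 2 (stack(F, C)): towers=[A/D; B/C/F; E] holding=-
step 3 (pickup(E)): towers=[A/D; B/C/F] holding=E
step 4 (stack(E, F)): towers=[A/D; B/C/F/E] holding=-
step 5 (stack(F, E)) [no-op]: towers=[A/D; B/C/F/E] holding=-
step 6 (unstack(D, A)): towers=[A; B/C/F/E] holding=D
step 7 (putdown(D)): towers=[A; B/C/F/E; D] holding=-

towers=[A; B/C/F/E; D] holding=-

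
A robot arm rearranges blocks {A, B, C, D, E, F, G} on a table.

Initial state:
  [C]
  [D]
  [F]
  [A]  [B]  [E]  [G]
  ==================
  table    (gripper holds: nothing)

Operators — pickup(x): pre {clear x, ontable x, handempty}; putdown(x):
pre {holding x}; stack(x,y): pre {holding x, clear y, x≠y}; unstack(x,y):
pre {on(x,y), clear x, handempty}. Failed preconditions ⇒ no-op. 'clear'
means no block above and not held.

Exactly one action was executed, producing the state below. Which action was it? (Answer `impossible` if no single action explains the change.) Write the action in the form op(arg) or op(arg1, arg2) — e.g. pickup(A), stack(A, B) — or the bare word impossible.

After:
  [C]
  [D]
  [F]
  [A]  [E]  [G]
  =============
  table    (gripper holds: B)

pickup(B)

target: towers=[A/F/D/C; E; G] holding=B
         pickup(B) → towers=[A/F/D/C; E; G] holding=B  ← match
         pickup(G) → towers=[A/F/D/C; B; E] holding=G
         pickup(E) → towers=[A/F/D/C; B; G] holding=E
     unstack(C, D) → towers=[A/F/D; B; E; G] holding=C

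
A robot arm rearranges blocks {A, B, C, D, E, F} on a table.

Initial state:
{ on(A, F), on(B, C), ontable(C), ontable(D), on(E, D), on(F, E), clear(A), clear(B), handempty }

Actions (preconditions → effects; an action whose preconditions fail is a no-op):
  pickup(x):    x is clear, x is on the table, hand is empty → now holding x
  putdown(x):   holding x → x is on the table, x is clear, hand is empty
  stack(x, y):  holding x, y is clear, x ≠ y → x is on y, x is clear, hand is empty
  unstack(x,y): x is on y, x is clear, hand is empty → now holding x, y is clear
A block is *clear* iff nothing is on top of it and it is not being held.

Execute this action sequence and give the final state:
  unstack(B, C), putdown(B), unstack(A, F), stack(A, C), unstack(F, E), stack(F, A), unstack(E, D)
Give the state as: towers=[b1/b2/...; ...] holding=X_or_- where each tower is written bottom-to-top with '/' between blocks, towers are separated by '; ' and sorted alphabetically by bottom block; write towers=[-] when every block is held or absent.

step 1 (unstack(B, C)): towers=[C; D/E/F/A] holding=B
step 2 (putdown(B)): towers=[B; C; D/E/F/A] holding=-
step 3 (unstack(A, F)): towers=[B; C; D/E/F] holding=A
step 4 (stack(A, C)): towers=[B; C/A; D/E/F] holding=-
step 5 (unstack(F, E)): towers=[B; C/A; D/E] holding=F
step 6 (stack(F, A)): towers=[B; C/A/F; D/E] holding=-
step 7 (unstack(E, D)): towers=[B; C/A/F; D] holding=E

towers=[B; C/A/F; D] holding=E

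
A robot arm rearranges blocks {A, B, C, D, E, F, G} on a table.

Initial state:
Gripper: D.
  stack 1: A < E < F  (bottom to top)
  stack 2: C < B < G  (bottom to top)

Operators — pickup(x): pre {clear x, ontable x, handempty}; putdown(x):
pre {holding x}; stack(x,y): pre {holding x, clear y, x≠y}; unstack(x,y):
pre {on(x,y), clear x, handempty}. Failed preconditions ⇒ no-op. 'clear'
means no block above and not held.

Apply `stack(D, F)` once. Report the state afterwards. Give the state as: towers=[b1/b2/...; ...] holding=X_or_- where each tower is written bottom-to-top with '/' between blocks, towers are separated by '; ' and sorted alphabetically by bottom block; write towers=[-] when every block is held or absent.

towers=[A/E/F/D; C/B/G] holding=-

before: towers=[A/E/F; C/B/G] holding=D
pre[stack(D, F)]: holding(D) ok, clear(F) ok, D≠F ok
all met → apply stack(D, F)
after:  towers=[A/E/F/D; C/B/G] holding=-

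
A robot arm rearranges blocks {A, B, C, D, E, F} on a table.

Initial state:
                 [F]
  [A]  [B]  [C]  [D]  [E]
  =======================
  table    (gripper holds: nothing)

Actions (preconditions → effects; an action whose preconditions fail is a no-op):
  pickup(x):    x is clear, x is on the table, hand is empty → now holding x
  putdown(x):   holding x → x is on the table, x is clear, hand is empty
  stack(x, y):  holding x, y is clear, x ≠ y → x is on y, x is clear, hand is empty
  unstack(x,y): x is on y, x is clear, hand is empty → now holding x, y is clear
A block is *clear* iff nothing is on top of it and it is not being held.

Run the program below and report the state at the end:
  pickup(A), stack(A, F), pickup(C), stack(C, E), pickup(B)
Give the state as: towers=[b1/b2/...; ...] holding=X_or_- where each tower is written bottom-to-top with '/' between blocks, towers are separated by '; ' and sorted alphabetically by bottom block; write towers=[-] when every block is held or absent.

towers=[D/F/A; E/C] holding=B

step 1 (pickup(A)): towers=[B; C; D/F; E] holding=A
step 2 (stack(A, F)): towers=[B; C; D/F/A; E] holding=-
step 3 (pickup(C)): towers=[B; D/F/A; E] holding=C
step 4 (stack(C, E)): towers=[B; D/F/A; E/C] holding=-
step 5 (pickup(B)): towers=[D/F/A; E/C] holding=B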